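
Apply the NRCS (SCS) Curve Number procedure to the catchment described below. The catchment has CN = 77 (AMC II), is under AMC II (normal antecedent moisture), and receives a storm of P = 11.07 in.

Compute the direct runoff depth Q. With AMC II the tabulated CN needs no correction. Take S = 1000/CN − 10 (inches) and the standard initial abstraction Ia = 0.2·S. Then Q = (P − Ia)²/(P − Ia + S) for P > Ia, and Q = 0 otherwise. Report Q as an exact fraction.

Q = 6502648321/798020300 in ≈ 8.148 in

AMC II — tabulated CN = 77 applies directly.
Max retention: S = 1000/77 − 10 = 230/77 in (≈ 2.987 in)
Initial abstraction Ia = S/5 = (230/77)/5 = 46/77 ≈ 0.597 in
Excess rainfall: 11.070 − 0.597 = 10.473 in; P > Ia so Q > 0
Q = (80639/7700)²/((80639/7700) + 230/77) = (6502648321/59290000)/(103639/7700) = 6502648321/798020300 in ≈ 8.148 in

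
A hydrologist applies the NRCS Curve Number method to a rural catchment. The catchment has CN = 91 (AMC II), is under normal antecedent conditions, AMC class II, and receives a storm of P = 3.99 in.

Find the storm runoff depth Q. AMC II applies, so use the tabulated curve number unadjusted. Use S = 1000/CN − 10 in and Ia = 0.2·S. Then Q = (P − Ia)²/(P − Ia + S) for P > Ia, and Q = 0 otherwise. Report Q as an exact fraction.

Average conditions: CN = 91 (no AMC adjustment).
S = 1000/91 − 10 = 90/91 in ≈ 0.989 in
Initial abstraction Ia = S/5 = (90/91)/5 = 18/91 ≈ 0.198 in
P − Ia = 3.990 − 0.198 = 34509/9100 ≈ 3.792 in (> 0, runoff occurs)
Q: (34509/9100)² ÷ (43509/9100) = 396957027/131977300 in (≈ 3.008 in)

Q = 396957027/131977300 in ≈ 3.008 in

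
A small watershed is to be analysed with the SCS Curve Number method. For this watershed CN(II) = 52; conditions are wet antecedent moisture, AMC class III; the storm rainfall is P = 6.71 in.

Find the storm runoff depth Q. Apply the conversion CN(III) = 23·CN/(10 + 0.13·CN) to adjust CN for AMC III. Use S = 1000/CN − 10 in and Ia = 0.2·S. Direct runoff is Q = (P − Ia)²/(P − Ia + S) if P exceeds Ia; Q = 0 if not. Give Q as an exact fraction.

Wet (AMC III): CN(III) = 23·52/(10 + 0.13·52) = 1196/(419/25) = 29900/419 ≈ 71.360
Max retention: S = 1000/(29900/419) − 10 = 1200/299 in (≈ 4.013 in)
Ia = 0.2S: 0.2·4.013 = 0.803 in (exactly 240/299)
Since P=6.710 > Ia=0.803: effective rainfall P−Ia = 176629/29900 in
Runoff Q = (P−Ia)²/(P−Ia+S) = (5.907)²/(5.907+4.013) = 31197803641/8869207100 ≈ 3.518 in

Q = 31197803641/8869207100 in ≈ 3.518 in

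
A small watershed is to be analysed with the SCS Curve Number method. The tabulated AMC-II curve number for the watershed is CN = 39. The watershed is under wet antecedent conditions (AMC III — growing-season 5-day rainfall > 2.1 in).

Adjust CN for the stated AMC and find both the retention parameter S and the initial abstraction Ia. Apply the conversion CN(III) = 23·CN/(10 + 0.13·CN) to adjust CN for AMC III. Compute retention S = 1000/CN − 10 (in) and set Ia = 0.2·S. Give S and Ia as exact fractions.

CN(III) from CN(II)=39: (23·39)/(10 + 0.13·39) = 89700/1507 ≈ 59.522
S = 1000/(89700/1507) − 10 = 6100/897 in ≈ 6.800 in
Initial abstraction Ia = S/5 = (6100/897)/5 = 1220/897 ≈ 1.360 in

S = 6100/897 in ≈ 6.800 in; Ia = 1220/897 in ≈ 1.360 in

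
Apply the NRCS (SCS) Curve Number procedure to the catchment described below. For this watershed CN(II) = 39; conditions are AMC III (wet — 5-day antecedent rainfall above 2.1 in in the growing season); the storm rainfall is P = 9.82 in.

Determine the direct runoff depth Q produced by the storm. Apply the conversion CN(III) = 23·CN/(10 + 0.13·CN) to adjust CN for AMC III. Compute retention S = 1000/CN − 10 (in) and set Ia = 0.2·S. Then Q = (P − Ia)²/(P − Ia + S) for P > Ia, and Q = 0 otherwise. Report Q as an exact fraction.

Q = 143964848329/30696550950 in ≈ 4.690 in

Adjust CN=39 to AMC III: 23·39/(10 + 0.13·39) → 897 ÷ (1507/100) = 89700/1507 ≈ 59.522
Retention S: 1000/CN − 10 with CN=59.522 → S = 6100/897 ≈ 6.800 in
Ia = 0.2·(6100/897) = 1220/897 in ≈ 1.360 in
P − Ia = 9.820 − 1.360 = 379427/44850 ≈ 8.460 in (> 0, runoff occurs)
Q = (379427/44850)²/((379427/44850) + 6100/897) = (143964848329/2011522500)/(684427/44850) = 143964848329/30696550950 in ≈ 4.690 in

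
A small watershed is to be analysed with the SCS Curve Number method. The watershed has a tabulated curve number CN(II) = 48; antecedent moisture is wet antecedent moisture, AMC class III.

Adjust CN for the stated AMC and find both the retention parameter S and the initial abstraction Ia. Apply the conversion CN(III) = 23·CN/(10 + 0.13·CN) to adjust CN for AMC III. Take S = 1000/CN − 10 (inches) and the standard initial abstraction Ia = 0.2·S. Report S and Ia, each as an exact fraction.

CN(III) from CN(II)=48: (23·48)/(10 + 0.13·48) = 13800/203 ≈ 67.980
Retention S: 1000/CN − 10 with CN=67.980 → S = 325/69 ≈ 4.710 in
Initial abstraction Ia = S/5 = (325/69)/5 = 65/69 ≈ 0.942 in

S = 325/69 in ≈ 4.710 in; Ia = 65/69 in ≈ 0.942 in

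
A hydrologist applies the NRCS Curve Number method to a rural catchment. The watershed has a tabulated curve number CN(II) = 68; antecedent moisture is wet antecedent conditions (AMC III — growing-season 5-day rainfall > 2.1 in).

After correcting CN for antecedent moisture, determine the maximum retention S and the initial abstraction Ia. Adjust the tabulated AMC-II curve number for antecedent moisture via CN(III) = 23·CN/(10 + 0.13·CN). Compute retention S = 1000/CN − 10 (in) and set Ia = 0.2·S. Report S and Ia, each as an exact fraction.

S = 800/391 in ≈ 2.046 in; Ia = 160/391 in ≈ 0.409 in

Wet (AMC III): CN(III) = 23·68/(10 + 0.13·68) = 1564/(471/25) = 39100/471 ≈ 83.015
Retention S: 1000/CN − 10 with CN=83.015 → S = 800/391 ≈ 2.046 in
Initial abstraction Ia = S/5 = (800/391)/5 = 160/391 ≈ 0.409 in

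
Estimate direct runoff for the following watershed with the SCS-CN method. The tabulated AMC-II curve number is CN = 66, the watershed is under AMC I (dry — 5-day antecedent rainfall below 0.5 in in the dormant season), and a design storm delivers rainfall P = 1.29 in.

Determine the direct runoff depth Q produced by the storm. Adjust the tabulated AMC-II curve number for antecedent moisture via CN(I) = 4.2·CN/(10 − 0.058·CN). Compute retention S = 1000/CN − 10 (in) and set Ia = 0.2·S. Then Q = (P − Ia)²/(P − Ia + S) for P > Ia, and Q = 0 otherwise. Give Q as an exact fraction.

Dry (AMC I): CN(I) = 4.2·66/(10 − 0.058·66) = (1386/5)/(1543/250) = 69300/1543 ≈ 44.913
S = 1000/(69300/1543) − 10 = 8500/693 in ≈ 12.266 in
Initial abstraction Ia = S/5 = (8500/693)/5 = 1700/693 ≈ 2.453 in
P = 1.290 ≤ Ia = 2.453 in: entire storm abstracted, Q = 0.

Q = 0 in ≈ 0.000 in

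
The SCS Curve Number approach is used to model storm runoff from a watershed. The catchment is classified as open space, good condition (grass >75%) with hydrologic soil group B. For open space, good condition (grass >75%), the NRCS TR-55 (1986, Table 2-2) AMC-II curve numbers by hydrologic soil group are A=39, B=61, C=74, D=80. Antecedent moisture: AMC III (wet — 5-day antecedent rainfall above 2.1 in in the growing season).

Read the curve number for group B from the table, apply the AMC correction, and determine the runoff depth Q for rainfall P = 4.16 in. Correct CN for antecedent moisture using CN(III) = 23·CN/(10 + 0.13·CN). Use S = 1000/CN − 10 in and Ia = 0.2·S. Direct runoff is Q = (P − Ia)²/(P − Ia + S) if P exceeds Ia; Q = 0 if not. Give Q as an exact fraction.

NRCS table: open space, good condition (grass >75%), soil group B → CN(II) = 61
CN(III) from CN(II)=61: (23·61)/(10 + 0.13·61) = 140300/1793 ≈ 78.249
Retention S: 1000/CN − 10 with CN=78.249 → S = 3900/1403 ≈ 2.780 in
Ia = 0.2S: 0.2·2.780 = 0.556 in (exactly 780/1403)
Since P=4.160 > Ia=0.556: effective rainfall P−Ia = 126412/35075 in
Runoff Q = (P−Ia)²/(P−Ia+S) = (3.604)²/(3.604+2.780) = 153653786/75516475 ≈ 2.035 in

Q = 153653786/75516475 in ≈ 2.035 in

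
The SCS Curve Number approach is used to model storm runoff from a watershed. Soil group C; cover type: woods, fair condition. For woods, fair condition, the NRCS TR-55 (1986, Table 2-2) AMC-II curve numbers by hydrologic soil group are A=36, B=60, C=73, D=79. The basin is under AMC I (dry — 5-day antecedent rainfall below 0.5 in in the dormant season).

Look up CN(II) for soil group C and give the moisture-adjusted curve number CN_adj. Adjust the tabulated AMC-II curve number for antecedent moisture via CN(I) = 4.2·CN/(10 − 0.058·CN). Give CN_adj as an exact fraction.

NRCS table: woods, fair condition, soil group C → CN(II) = 73
Dry (AMC I): CN(I) = 4.2·73/(10 − 0.058·73) = (1533/5)/(2883/500) = 51100/961 ≈ 53.174

CN_adj = 51100/961 ≈ 53.174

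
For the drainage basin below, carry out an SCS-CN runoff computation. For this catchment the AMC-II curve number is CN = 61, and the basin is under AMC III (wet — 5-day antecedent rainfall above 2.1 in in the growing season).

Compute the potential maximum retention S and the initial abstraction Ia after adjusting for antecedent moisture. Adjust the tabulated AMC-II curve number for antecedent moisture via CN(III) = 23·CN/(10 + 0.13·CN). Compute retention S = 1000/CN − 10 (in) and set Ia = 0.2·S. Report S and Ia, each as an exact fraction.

S = 3900/1403 in ≈ 2.780 in; Ia = 780/1403 in ≈ 0.556 in

Adjust CN=61 to AMC III: 23·61/(10 + 0.13·61) → 1403 ÷ (1793/100) = 140300/1793 ≈ 78.249
Max retention: S = 1000/(140300/1793) − 10 = 3900/1403 in (≈ 2.780 in)
Ia = 0.2·(3900/1403) = 780/1403 in ≈ 0.556 in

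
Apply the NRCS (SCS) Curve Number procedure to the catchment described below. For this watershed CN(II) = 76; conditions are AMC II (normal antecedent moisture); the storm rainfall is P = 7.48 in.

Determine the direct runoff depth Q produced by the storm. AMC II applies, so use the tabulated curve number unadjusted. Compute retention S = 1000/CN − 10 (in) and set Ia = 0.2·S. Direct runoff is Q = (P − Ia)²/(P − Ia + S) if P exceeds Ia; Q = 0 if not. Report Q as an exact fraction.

Q = 10582009/2257675 in ≈ 4.687 in

Average conditions: CN = 76 (no AMC adjustment).
S = 1000/76 − 10 = 60/19 in ≈ 3.158 in
Ia = 0.2·(60/19) = 12/19 in ≈ 0.632 in
P − Ia = 7.480 − 0.632 = 3253/475 ≈ 6.848 in (> 0, runoff occurs)
Q: (3253/475)² ÷ (4753/475) = 10582009/2257675 in (≈ 4.687 in)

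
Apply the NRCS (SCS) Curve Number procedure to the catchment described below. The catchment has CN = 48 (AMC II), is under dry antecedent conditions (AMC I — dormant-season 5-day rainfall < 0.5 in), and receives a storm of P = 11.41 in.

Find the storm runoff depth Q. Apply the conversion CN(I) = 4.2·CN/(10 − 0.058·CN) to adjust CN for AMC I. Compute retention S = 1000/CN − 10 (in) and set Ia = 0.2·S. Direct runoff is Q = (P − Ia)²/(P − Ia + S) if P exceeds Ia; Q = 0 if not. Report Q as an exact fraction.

Q = 1551020689/1271862900 in ≈ 1.219 in

CN(I) from CN(II)=48: (4.2·48)/(10 − 0.058·48) = 12600/451 ≈ 27.938
S = 1000/(12600/451) − 10 = 1625/63 in ≈ 25.794 in
Ia = 0.2S: 0.2·25.794 = 5.159 in (exactly 325/63)
Since P=11.410 > Ia=5.159: effective rainfall P−Ia = 39383/6300 in
Q: (39383/6300)² ÷ (201883/6300) = 1551020689/1271862900 in (≈ 1.219 in)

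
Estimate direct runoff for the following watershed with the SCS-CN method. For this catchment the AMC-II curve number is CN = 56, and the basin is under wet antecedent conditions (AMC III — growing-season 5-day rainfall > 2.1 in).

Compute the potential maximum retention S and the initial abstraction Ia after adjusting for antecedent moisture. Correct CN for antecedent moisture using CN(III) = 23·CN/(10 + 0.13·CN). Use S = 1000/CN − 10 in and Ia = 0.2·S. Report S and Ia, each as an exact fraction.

S = 550/161 in ≈ 3.416 in; Ia = 110/161 in ≈ 0.683 in

CN(III) from CN(II)=56: (23·56)/(10 + 0.13·56) = 4025/54 ≈ 74.537
Max retention: S = 1000/(4025/54) − 10 = 550/161 in (≈ 3.416 in)
Ia = 0.2S: 0.2·3.416 = 0.683 in (exactly 110/161)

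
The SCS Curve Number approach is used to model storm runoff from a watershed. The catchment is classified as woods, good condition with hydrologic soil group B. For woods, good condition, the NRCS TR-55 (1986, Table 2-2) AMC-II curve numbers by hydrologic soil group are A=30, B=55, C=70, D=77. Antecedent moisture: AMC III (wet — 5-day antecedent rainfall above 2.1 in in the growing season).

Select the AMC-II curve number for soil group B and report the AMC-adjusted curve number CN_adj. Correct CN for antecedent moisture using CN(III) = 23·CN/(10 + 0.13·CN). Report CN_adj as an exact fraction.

CN_adj = 25300/343 ≈ 73.761

NRCS table: woods, good condition, soil group B → CN(II) = 55
CN(III) from CN(II)=55: (23·55)/(10 + 0.13·55) = 25300/343 ≈ 73.761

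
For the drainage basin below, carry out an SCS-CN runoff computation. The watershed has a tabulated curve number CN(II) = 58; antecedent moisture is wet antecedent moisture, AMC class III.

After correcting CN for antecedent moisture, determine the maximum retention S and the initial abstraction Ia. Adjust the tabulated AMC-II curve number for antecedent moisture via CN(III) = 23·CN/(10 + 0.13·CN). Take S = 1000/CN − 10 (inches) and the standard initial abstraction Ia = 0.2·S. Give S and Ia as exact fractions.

S = 2100/667 in ≈ 3.148 in; Ia = 420/667 in ≈ 0.630 in

CN(III) from CN(II)=58: (23·58)/(10 + 0.13·58) = 66700/877 ≈ 76.055
Retention S: 1000/CN − 10 with CN=76.055 → S = 2100/667 ≈ 3.148 in
Ia = 0.2·(2100/667) = 420/667 in ≈ 0.630 in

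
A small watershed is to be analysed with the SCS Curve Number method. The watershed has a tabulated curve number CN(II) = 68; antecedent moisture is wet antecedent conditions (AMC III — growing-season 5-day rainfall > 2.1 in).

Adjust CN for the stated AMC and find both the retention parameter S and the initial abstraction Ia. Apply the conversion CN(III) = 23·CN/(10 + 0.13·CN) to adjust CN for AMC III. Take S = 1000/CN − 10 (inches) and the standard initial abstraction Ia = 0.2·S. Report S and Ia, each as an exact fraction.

S = 800/391 in ≈ 2.046 in; Ia = 160/391 in ≈ 0.409 in

Wet (AMC III): CN(III) = 23·68/(10 + 0.13·68) = 1564/(471/25) = 39100/471 ≈ 83.015
Max retention: S = 1000/(39100/471) − 10 = 800/391 in (≈ 2.046 in)
Initial abstraction Ia = S/5 = (800/391)/5 = 160/391 ≈ 0.409 in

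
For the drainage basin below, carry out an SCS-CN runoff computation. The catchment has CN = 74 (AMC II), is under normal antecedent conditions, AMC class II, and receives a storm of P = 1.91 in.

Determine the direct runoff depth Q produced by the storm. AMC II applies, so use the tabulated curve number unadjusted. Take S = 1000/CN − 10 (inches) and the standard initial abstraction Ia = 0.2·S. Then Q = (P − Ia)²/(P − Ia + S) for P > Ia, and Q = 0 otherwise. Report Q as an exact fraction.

Average conditions: CN = 74 (no AMC adjustment).
Max retention: S = 1000/74 − 10 = 130/37 in (≈ 3.514 in)
Ia = 0.2·(130/37) = 26/37 in ≈ 0.703 in
P − Ia = 1.910 − 0.703 = 4467/3700 ≈ 1.207 in (> 0, runoff occurs)
Runoff Q = (P−Ia)²/(P−Ia+S) = (1.207)²/(1.207+3.514) = 19954089/64627900 ≈ 0.309 in

Q = 19954089/64627900 in ≈ 0.309 in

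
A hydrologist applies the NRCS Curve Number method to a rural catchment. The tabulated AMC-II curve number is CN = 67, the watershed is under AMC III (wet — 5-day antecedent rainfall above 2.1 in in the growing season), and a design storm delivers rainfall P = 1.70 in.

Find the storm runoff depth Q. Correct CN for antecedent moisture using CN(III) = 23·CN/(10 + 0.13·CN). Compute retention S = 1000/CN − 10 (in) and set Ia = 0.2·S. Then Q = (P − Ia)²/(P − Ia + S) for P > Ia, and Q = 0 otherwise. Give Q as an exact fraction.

CN(III) from CN(II)=67: (23·67)/(10 + 0.13·67) = 154100/1871 ≈ 82.362
S = 1000/(154100/1871) − 10 = 3300/1541 in ≈ 2.141 in
Ia = 0.2·(3300/1541) = 660/1541 in ≈ 0.428 in
Excess rainfall: 1.700 − 0.428 = 1.272 in; P > Ia so Q > 0
Q = (19597/15410)²/((19597/15410) + 3300/1541) = (384042409/237468100)/(52597/15410) = 384042409/810519770 in ≈ 0.474 in

Q = 384042409/810519770 in ≈ 0.474 in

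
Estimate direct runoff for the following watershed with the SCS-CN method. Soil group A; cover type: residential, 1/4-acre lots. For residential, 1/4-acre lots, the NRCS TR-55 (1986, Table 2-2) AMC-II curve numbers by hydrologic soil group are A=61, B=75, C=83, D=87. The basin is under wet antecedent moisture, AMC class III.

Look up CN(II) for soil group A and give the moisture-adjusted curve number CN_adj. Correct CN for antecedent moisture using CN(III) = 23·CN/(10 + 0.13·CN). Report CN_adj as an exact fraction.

NRCS table: residential, 1/4-acre lots, soil group A → CN(II) = 61
Adjust CN=61 to AMC III: 23·61/(10 + 0.13·61) → 1403 ÷ (1793/100) = 140300/1793 ≈ 78.249

CN_adj = 140300/1793 ≈ 78.249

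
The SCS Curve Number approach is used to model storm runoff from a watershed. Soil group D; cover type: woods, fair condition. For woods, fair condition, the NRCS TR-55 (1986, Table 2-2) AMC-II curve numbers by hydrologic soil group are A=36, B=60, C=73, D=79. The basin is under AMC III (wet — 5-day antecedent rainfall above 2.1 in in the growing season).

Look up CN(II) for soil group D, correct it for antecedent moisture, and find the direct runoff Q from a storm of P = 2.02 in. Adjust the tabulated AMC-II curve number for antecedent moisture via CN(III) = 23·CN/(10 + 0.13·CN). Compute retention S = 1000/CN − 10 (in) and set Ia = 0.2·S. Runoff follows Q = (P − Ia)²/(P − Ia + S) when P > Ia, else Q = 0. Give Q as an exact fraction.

NRCS table: woods, fair condition, soil group D → CN(II) = 79
CN(III) from CN(II)=79: (23·79)/(10 + 0.13·79) = 181700/2027 ≈ 89.640
S = 1000/(181700/2027) − 10 = 2100/1817 in ≈ 1.156 in
Initial abstraction Ia = S/5 = (2100/1817)/5 = 420/1817 ≈ 0.231 in
P − Ia = 2.020 − 0.231 = 162517/90850 ≈ 1.789 in (> 0, runoff occurs)
Q: (162517/90850)² ÷ (267517/90850) = 26411775289/24303919450 in (≈ 1.087 in)

Q = 26411775289/24303919450 in ≈ 1.087 in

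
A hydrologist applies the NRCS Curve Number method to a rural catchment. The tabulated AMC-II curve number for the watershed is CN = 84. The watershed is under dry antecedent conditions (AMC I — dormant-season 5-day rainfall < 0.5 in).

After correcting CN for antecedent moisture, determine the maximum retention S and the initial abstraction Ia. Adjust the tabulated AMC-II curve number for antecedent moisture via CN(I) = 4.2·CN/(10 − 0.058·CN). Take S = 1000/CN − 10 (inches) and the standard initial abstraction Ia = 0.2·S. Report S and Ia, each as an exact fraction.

Adjust CN=84 to AMC I: 4.2·84/(10 − 0.058·84) → (1764/5) ÷ (641/125) = 44100/641 ≈ 68.799
Retention S: 1000/CN − 10 with CN=68.799 → S = 2000/441 ≈ 4.535 in
Ia = 0.2·(2000/441) = 400/441 in ≈ 0.907 in

S = 2000/441 in ≈ 4.535 in; Ia = 400/441 in ≈ 0.907 in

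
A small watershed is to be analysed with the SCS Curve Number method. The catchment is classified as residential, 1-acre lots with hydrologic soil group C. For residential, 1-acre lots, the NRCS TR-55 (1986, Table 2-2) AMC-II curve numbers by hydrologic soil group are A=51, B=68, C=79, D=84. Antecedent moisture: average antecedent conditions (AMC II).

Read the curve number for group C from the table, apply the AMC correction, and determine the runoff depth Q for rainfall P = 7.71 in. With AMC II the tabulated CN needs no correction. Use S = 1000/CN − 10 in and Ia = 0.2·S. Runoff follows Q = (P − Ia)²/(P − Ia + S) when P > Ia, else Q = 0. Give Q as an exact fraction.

Q = 1071970227/204633700 in ≈ 5.238 in

NRCS table: residential, 1-acre lots, soil group C → CN(II) = 79
AMC II — tabulated CN = 79 applies directly.
S = 1000/79 − 10 = 210/79 in ≈ 2.658 in
Ia = 0.2·(210/79) = 42/79 in ≈ 0.532 in
P − Ia = 7.710 − 0.532 = 56709/7900 ≈ 7.178 in (> 0, runoff occurs)
Runoff Q = (P−Ia)²/(P−Ia+S) = (7.178)²/(7.178+2.658) = 1071970227/204633700 ≈ 5.238 in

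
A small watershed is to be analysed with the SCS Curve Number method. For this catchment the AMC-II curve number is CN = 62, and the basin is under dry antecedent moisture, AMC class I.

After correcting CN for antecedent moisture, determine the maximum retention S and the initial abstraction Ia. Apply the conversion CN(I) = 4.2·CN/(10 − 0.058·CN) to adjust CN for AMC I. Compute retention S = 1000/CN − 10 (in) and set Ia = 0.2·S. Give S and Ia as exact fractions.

S = 9500/651 in ≈ 14.593 in; Ia = 1900/651 in ≈ 2.919 in

Adjust CN=62 to AMC I: 4.2·62/(10 − 0.058·62) → (1302/5) ÷ (1601/250) = 65100/1601 ≈ 40.662
Retention S: 1000/CN − 10 with CN=40.662 → S = 9500/651 ≈ 14.593 in
Ia = 0.2S: 0.2·14.593 = 2.919 in (exactly 1900/651)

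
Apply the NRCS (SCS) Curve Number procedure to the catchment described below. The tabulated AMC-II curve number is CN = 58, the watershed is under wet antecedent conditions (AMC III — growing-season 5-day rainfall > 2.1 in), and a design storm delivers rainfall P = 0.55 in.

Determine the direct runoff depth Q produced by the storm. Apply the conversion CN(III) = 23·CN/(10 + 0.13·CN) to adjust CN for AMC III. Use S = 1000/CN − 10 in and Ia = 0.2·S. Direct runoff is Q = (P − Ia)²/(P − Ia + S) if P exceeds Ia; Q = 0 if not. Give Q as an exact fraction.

CN(III) from CN(II)=58: (23·58)/(10 + 0.13·58) = 66700/877 ≈ 76.055
Retention S: 1000/CN − 10 with CN=76.055 → S = 2100/667 ≈ 3.148 in
Ia = 0.2·(2100/667) = 420/667 in ≈ 0.630 in
P = 0.550 ≤ Ia = 0.630 in: entire storm abstracted, Q = 0.

Q = 0 in ≈ 0.000 in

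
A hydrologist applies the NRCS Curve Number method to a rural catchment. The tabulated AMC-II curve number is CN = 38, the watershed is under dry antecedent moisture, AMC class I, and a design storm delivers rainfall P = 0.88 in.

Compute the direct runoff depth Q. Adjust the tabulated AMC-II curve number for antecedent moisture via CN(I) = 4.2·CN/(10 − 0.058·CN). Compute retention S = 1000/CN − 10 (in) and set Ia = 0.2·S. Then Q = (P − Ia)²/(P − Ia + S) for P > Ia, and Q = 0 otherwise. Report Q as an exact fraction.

Q = 0 in ≈ 0.000 in

Adjust CN=38 to AMC I: 4.2·38/(10 − 0.058·38) → (798/5) ÷ (1949/250) = 39900/1949 ≈ 20.472
Retention S: 1000/CN − 10 with CN=20.472 → S = 15500/399 ≈ 38.847 in
Initial abstraction Ia = S/5 = (15500/399)/5 = 3100/399 ≈ 7.769 in
P = 0.880 ≤ Ia = 7.769 in: entire storm abstracted, Q = 0.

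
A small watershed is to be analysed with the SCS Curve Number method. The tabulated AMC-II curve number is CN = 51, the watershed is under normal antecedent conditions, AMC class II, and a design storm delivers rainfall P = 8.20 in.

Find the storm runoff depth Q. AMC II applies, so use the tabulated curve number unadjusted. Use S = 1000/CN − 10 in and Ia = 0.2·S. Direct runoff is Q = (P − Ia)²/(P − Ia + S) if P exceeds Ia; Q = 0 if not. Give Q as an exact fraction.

Q = 2563201/1033005 in ≈ 2.481 in

AMC II — tabulated CN = 51 applies directly.
S = 1000/51 − 10 = 490/51 in ≈ 9.608 in
Initial abstraction Ia = S/5 = (490/51)/5 = 98/51 ≈ 1.922 in
Since P=8.200 > Ia=1.922: effective rainfall P−Ia = 1601/255 in
Q: (1601/255)² ÷ (4051/255) = 2563201/1033005 in (≈ 2.481 in)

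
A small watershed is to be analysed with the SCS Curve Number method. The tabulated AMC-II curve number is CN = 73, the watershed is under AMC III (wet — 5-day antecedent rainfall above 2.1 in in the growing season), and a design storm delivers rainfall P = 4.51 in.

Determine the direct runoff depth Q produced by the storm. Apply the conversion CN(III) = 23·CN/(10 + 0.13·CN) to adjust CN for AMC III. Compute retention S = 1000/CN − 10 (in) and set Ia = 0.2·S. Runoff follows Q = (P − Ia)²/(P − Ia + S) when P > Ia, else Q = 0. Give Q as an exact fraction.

Q = 494531026441/163405149100 in ≈ 3.026 in

Wet (AMC III): CN(III) = 23·73/(10 + 0.13·73) = 1679/(1949/100) = 167900/1949 ≈ 86.147
Retention S: 1000/CN − 10 with CN=86.147 → S = 2700/1679 ≈ 1.608 in
Ia = 0.2S: 0.2·1.608 = 0.322 in (exactly 540/1679)
Since P=4.510 > Ia=0.322: effective rainfall P−Ia = 703229/167900 in
Q: (703229/167900)² ÷ (973229/167900) = 494531026441/163405149100 in (≈ 3.026 in)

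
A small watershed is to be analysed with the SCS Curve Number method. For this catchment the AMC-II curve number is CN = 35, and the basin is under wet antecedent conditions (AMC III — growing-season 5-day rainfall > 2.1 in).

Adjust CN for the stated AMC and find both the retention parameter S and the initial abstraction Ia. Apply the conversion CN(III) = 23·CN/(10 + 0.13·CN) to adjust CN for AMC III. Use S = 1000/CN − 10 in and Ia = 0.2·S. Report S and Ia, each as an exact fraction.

S = 1300/161 in ≈ 8.075 in; Ia = 260/161 in ≈ 1.615 in

CN(III) from CN(II)=35: (23·35)/(10 + 0.13·35) = 16100/291 ≈ 55.326
Max retention: S = 1000/(16100/291) − 10 = 1300/161 in (≈ 8.075 in)
Ia = 0.2S: 0.2·8.075 = 1.615 in (exactly 260/161)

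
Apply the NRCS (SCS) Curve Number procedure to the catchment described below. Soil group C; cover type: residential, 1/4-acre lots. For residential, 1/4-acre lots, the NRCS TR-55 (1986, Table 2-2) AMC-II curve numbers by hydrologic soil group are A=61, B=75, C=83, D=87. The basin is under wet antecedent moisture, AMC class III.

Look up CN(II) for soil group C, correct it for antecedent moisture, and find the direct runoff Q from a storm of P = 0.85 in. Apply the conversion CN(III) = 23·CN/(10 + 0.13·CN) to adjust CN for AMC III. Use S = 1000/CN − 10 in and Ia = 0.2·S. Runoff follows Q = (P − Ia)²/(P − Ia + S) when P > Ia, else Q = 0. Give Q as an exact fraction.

Q = 38710377/133973620 in ≈ 0.289 in

NRCS table: residential, 1/4-acre lots, soil group C → CN(II) = 83
Wet (AMC III): CN(III) = 23·83/(10 + 0.13·83) = 1909/(2079/100) = 190900/2079 ≈ 91.823
Max retention: S = 1000/(190900/2079) − 10 = 1700/1909 in (≈ 0.891 in)
Initial abstraction Ia = S/5 = (1700/1909)/5 = 340/1909 ≈ 0.178 in
P − Ia = 0.850 − 0.178 = 25653/38180 ≈ 0.672 in (> 0, runoff occurs)
Q: (25653/38180)² ÷ (59653/38180) = 38710377/133973620 in (≈ 0.289 in)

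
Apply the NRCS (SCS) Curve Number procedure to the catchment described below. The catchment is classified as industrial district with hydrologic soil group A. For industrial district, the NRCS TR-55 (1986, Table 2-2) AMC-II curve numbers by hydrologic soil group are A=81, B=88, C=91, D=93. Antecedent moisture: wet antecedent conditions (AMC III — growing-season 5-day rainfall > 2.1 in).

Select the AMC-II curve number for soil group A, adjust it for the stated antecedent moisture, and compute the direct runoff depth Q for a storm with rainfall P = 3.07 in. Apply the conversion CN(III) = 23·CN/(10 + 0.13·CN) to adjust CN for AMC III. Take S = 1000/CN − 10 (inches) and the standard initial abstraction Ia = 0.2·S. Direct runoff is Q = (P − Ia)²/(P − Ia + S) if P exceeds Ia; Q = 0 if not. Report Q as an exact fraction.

NRCS table: industrial district, soil group A → CN(II) = 81
Adjust CN=81 to AMC III: 23·81/(10 + 0.13·81) → 1863 ÷ (2053/100) = 186300/2053 ≈ 90.745
S = 1000/(186300/2053) − 10 = 1900/1863 in ≈ 1.020 in
Ia = 0.2·(1900/1863) = 380/1863 in ≈ 0.204 in
P − Ia = 3.070 − 0.204 = 533941/186300 ≈ 2.866 in (> 0, runoff occurs)
Runoff Q = (P−Ia)²/(P−Ia+S) = (2.866)²/(2.866+1.020) = 285092991481/134870208300 ≈ 2.114 in

Q = 285092991481/134870208300 in ≈ 2.114 in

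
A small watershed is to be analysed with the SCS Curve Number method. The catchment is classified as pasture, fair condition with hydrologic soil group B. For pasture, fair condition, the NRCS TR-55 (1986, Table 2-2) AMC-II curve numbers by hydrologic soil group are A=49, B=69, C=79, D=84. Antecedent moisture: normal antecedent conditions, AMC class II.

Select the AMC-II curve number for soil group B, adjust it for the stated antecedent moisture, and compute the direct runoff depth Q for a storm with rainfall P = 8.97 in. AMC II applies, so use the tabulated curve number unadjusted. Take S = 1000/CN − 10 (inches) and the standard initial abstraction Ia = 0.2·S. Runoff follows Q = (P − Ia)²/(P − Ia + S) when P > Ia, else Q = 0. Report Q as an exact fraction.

Q = 3101710249/598181700 in ≈ 5.185 in

NRCS table: pasture, fair condition, soil group B → CN(II) = 69
Average conditions: CN = 69 (no AMC adjustment).
Retention S: 1000/CN − 10 with CN=69.000 → S = 310/69 ≈ 4.493 in
Initial abstraction Ia = S/5 = (310/69)/5 = 62/69 ≈ 0.899 in
Excess rainfall: 8.970 − 0.899 = 8.071 in; P > Ia so Q > 0
Q = (55693/6900)²/((55693/6900) + 310/69) = (3101710249/47610000)/(86693/6900) = 3101710249/598181700 in ≈ 5.185 in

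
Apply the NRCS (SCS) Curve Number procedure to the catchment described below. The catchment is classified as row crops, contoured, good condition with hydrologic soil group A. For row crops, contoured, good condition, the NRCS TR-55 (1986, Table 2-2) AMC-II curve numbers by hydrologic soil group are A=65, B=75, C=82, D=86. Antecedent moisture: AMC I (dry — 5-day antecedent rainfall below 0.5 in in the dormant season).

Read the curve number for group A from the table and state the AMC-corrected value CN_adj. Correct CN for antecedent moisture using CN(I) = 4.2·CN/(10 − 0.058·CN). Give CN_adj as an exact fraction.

CN_adj = 3900/89 ≈ 43.820

NRCS table: row crops, contoured, good condition, soil group A → CN(II) = 65
Adjust CN=65 to AMC I: 4.2·65/(10 − 0.058·65) → 273 ÷ (623/100) = 3900/89 ≈ 43.820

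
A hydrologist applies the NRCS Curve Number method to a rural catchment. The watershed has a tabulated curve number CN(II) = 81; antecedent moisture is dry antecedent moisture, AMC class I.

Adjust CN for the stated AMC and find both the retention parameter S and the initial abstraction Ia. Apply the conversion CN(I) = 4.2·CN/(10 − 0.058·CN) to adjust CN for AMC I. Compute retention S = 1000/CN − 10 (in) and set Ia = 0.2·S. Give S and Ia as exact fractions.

Adjust CN=81 to AMC I: 4.2·81/(10 − 0.058·81) → (1701/5) ÷ (2651/500) = 170100/2651 ≈ 64.164
Max retention: S = 1000/(170100/2651) − 10 = 9500/1701 in (≈ 5.585 in)
Ia = 0.2·(9500/1701) = 1900/1701 in ≈ 1.117 in

S = 9500/1701 in ≈ 5.585 in; Ia = 1900/1701 in ≈ 1.117 in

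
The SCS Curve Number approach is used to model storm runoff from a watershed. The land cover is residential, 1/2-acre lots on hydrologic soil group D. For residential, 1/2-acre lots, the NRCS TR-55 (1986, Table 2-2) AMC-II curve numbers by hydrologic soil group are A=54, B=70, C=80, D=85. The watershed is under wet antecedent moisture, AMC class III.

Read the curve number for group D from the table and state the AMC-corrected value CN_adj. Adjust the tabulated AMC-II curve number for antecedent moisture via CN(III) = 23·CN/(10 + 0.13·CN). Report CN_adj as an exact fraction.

NRCS table: residential, 1/2-acre lots, soil group D → CN(II) = 85
CN(III) from CN(II)=85: (23·85)/(10 + 0.13·85) = 39100/421 ≈ 92.874

CN_adj = 39100/421 ≈ 92.874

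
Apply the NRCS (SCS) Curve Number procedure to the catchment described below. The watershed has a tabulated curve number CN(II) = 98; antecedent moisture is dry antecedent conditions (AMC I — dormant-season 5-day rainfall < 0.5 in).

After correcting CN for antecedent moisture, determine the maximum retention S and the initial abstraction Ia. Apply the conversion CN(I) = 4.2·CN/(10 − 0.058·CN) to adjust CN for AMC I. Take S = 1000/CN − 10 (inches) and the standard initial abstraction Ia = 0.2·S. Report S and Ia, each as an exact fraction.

S = 500/1029 in ≈ 0.486 in; Ia = 100/1029 in ≈ 0.097 in

Dry (AMC I): CN(I) = 4.2·98/(10 − 0.058·98) = (2058/5)/(1079/250) = 102900/1079 ≈ 95.366
S = 1000/(102900/1079) − 10 = 500/1029 in ≈ 0.486 in
Initial abstraction Ia = S/5 = (500/1029)/5 = 100/1029 ≈ 0.097 in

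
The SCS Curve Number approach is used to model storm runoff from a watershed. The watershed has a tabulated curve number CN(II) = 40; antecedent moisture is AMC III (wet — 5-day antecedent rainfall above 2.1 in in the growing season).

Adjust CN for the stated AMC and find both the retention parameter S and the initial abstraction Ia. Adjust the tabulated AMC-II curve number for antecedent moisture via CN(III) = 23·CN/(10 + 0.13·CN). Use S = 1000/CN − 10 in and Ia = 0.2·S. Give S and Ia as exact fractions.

CN(III) from CN(II)=40: (23·40)/(10 + 0.13·40) = 1150/19 ≈ 60.526
Retention S: 1000/CN − 10 with CN=60.526 → S = 150/23 ≈ 6.522 in
Initial abstraction Ia = S/5 = (150/23)/5 = 30/23 ≈ 1.304 in

S = 150/23 in ≈ 6.522 in; Ia = 30/23 in ≈ 1.304 in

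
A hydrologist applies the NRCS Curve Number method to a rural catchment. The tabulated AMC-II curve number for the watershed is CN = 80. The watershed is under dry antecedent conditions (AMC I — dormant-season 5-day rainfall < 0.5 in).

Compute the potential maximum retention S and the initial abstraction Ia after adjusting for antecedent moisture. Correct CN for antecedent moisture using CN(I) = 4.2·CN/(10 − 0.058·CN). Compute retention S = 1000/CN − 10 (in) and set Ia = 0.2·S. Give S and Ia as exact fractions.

CN(I) from CN(II)=80: (4.2·80)/(10 − 0.058·80) = 4200/67 ≈ 62.687
Retention S: 1000/CN − 10 with CN=62.687 → S = 125/21 ≈ 5.952 in
Ia = 0.2·(125/21) = 25/21 in ≈ 1.190 in

S = 125/21 in ≈ 5.952 in; Ia = 25/21 in ≈ 1.190 in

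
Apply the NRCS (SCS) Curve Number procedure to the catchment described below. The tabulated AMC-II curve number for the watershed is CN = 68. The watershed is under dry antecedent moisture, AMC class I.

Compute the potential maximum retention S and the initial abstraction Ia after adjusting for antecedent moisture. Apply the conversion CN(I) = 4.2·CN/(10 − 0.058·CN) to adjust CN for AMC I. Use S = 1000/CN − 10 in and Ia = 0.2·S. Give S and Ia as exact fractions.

S = 4000/357 in ≈ 11.204 in; Ia = 800/357 in ≈ 2.241 in

Adjust CN=68 to AMC I: 4.2·68/(10 − 0.058·68) → (1428/5) ÷ (757/125) = 35700/757 ≈ 47.160
S = 1000/(35700/757) − 10 = 4000/357 in ≈ 11.204 in
Ia = 0.2S: 0.2·11.204 = 2.241 in (exactly 800/357)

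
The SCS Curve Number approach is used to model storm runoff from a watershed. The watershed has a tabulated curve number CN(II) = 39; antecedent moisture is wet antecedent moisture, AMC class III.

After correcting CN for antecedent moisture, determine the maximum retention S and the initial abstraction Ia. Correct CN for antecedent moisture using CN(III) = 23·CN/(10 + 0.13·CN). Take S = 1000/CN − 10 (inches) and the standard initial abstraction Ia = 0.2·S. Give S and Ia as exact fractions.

S = 6100/897 in ≈ 6.800 in; Ia = 1220/897 in ≈ 1.360 in

CN(III) from CN(II)=39: (23·39)/(10 + 0.13·39) = 89700/1507 ≈ 59.522
Max retention: S = 1000/(89700/1507) − 10 = 6100/897 in (≈ 6.800 in)
Initial abstraction Ia = S/5 = (6100/897)/5 = 1220/897 ≈ 1.360 in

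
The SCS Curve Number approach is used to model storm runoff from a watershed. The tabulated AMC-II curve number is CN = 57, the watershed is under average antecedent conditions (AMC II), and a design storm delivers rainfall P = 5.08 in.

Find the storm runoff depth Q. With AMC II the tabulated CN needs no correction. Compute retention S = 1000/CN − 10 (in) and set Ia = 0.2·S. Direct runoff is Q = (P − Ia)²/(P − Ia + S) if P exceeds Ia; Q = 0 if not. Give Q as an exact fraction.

Q = 25897921/22570575 in ≈ 1.147 in

CN(II) = 57; AMC II needs no correction.
S = 1000/57 − 10 = 430/57 in ≈ 7.544 in
Initial abstraction Ia = S/5 = (430/57)/5 = 86/57 ≈ 1.509 in
Excess rainfall: 5.080 − 1.509 = 3.571 in; P > Ia so Q > 0
Q = (5089/1425)²/((5089/1425) + 430/57) = (25897921/2030625)/(15839/1425) = 25897921/22570575 in ≈ 1.147 in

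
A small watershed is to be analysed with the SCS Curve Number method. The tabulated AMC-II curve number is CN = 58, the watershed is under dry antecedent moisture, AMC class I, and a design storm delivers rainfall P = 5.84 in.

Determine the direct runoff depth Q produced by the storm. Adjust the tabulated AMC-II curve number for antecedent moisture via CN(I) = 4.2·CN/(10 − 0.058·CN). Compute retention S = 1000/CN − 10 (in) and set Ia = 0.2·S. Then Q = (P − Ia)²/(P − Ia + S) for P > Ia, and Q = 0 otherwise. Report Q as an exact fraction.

Q = 1503378/5159825 in ≈ 0.291 in

Adjust CN=58 to AMC I: 4.2·58/(10 − 0.058·58) → (1218/5) ÷ (1659/250) = 2900/79 ≈ 36.709
S = 1000/(2900/79) − 10 = 500/29 in ≈ 17.241 in
Initial abstraction Ia = S/5 = (500/29)/5 = 100/29 ≈ 3.448 in
Excess rainfall: 5.840 − 3.448 = 2.392 in; P > Ia so Q > 0
Runoff Q = (P−Ia)²/(P−Ia+S) = (2.392)²/(2.392+17.241) = 1503378/5159825 ≈ 0.291 in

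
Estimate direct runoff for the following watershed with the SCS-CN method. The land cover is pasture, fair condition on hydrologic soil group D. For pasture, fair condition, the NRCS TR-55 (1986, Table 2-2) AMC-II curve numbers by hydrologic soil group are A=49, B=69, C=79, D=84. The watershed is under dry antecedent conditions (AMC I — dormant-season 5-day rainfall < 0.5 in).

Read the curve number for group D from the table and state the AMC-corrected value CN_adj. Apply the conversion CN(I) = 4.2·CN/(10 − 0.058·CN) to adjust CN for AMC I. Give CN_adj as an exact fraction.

NRCS table: pasture, fair condition, soil group D → CN(II) = 84
Adjust CN=84 to AMC I: 4.2·84/(10 − 0.058·84) → (1764/5) ÷ (641/125) = 44100/641 ≈ 68.799

CN_adj = 44100/641 ≈ 68.799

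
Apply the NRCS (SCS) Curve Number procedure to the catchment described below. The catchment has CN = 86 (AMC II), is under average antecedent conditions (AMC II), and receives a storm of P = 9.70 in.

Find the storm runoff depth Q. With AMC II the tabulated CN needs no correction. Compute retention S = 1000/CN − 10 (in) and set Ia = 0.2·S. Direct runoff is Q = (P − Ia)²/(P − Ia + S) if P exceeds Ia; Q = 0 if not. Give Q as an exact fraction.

Q = 16248961/2034330 in ≈ 7.987 in

CN(II) = 86; AMC II needs no correction.
S = 1000/86 − 10 = 70/43 in ≈ 1.628 in
Ia = 0.2S: 0.2·1.628 = 0.326 in (exactly 14/43)
P − Ia = 9.700 − 0.326 = 4031/430 ≈ 9.374 in (> 0, runoff occurs)
Q = (4031/430)²/((4031/430) + 70/43) = (16248961/184900)/(4731/430) = 16248961/2034330 in ≈ 7.987 in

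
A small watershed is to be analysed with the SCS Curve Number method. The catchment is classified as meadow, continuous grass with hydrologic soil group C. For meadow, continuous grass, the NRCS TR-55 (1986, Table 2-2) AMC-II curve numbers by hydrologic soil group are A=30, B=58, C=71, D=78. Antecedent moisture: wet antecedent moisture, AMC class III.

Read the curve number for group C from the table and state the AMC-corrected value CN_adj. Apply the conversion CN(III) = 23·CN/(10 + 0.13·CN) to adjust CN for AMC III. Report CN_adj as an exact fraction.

NRCS table: meadow, continuous grass, soil group C → CN(II) = 71
Adjust CN=71 to AMC III: 23·71/(10 + 0.13·71) → 1633 ÷ (1923/100) = 163300/1923 ≈ 84.919

CN_adj = 163300/1923 ≈ 84.919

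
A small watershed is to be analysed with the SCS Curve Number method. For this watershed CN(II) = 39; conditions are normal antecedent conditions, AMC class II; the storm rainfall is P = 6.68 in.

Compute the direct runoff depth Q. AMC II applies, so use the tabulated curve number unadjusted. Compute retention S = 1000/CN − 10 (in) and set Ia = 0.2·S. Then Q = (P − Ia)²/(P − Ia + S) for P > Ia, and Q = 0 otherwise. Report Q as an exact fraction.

AMC II — tabulated CN = 39 applies directly.
Max retention: S = 1000/39 − 10 = 610/39 in (≈ 15.641 in)
Initial abstraction Ia = S/5 = (610/39)/5 = 122/39 ≈ 3.128 in
P − Ia = 6.680 − 3.128 = 3463/975 ≈ 3.552 in (> 0, runoff occurs)
Q: (3463/975)² ÷ (18713/975) = 11992369/18245175 in (≈ 0.657 in)

Q = 11992369/18245175 in ≈ 0.657 in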